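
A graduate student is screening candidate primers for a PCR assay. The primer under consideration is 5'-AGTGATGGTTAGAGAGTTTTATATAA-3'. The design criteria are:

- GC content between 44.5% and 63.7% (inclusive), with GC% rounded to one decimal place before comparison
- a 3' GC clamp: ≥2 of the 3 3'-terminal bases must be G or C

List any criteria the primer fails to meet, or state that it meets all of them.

Base counts: A=9, T=10, G=7, C=0 (length 26).
GC content: GC 7/26 = 26.9%, outside 44.5–63.7% ✗
GC clamp: 3' end TAA has 0 G/C, need ≥2 ✗

Fails: GC content, GC clamp.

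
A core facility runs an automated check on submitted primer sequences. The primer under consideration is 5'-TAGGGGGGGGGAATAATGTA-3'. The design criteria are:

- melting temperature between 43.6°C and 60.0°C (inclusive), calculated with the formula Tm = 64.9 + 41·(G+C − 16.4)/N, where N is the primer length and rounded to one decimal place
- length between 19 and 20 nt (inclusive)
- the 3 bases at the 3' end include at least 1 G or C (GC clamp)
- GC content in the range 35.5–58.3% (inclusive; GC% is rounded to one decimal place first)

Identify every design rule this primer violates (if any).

Base counts: A=6, T=4, G=10, C=0 (length 20).
Tm: Tm = 64.9 + 41·(10 − 16.4)/20 = 51.8°C ✓
length: length 20 ✓
GC clamp: 3' end GTA has 1 G/C ✓
GC content: GC 10/20 = 50.0% ✓

Meets all criteria.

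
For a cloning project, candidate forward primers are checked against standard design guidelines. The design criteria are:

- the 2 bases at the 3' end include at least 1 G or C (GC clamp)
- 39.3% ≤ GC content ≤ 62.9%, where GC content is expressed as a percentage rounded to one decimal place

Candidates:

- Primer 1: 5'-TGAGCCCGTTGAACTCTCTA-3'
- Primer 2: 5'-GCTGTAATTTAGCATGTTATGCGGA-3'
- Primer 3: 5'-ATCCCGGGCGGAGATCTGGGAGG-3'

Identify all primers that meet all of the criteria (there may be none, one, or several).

Primer 1 (20 nt, A=4 T=6 G=4 C=6): 3' end TA has 0 G/C, need ≥1 ✗; GC 10/20 = 50.0% ✓ — fails.
Primer 2 (25 nt, A=6 T=9 G=7 C=3): 3' end GA has 1 G/C ✓; GC 10/25 = 40.0% ✓ — passes.
Primer 3 (23 nt, A=4 T=3 G=11 C=5): 3' end GG has 2 G/C ✓; GC 16/23 = 69.6%, outside 39.3–62.9% ✗ — fails.

Primer 2 only.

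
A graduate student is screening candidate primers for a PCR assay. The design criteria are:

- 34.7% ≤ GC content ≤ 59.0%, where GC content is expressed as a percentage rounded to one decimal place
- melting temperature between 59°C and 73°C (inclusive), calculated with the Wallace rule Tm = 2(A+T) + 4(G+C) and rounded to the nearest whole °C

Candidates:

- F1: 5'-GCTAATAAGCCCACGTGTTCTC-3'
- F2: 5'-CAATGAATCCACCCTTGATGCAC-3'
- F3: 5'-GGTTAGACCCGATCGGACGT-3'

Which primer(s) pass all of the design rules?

F1 and F2.

F1 (22 nt, A=5 T=6 G=4 C=7): GC 11/22 = 50.0% ✓; Tm = 2·11 + 4·11 = 66°C ✓ — passes.
F2 (23 nt, A=7 T=5 G=3 C=8): GC 11/23 = 47.8% ✓; Tm = 2·12 + 4·11 = 68°C ✓ — passes.
F3 (20 nt, A=4 T=4 G=7 C=5): GC 12/20 = 60.0%, outside 34.7–59.0% ✗; Tm = 2·8 + 4·12 = 64°C ✓ — fails.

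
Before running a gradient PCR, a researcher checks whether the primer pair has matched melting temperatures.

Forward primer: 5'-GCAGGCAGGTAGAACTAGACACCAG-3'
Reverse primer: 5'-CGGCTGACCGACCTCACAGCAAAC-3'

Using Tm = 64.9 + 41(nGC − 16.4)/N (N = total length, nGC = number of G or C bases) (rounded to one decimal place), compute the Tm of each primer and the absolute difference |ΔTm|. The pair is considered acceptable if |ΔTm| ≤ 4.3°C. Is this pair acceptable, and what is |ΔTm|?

Forward: G+C = 14, N = 25 → Tm = 64.9 + 41·(14 − 16.4)/25 = 61.0°C.
Reverse: G+C = 15, N = 24 → Tm = 64.9 + 41·(15 − 16.4)/24 = 62.5°C.
|ΔTm| = |61.0 − 62.5| = 1.5°C, ≤ 4.3°C.

|ΔTm| = 1.5°C; the pair is acceptable.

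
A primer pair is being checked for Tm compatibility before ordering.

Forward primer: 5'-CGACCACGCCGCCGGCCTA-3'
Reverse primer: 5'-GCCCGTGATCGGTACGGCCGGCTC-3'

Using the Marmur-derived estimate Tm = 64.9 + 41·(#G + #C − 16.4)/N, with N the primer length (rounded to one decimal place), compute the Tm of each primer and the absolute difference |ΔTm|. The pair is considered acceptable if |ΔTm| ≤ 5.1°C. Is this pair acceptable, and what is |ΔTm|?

Forward: G+C = 15, N = 19 → Tm = 64.9 + 41·(15 − 16.4)/19 = 61.9°C.
Reverse: G+C = 18, N = 24 → Tm = 64.9 + 41·(18 − 16.4)/24 = 67.6°C.
|ΔTm| = |61.9 − 67.6| = 5.7°C, > 5.1°C.

|ΔTm| = 5.7°C; the pair is not acceptable.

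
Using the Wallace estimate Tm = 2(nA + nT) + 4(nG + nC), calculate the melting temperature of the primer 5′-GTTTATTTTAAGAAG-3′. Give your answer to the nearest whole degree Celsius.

36°C

Base counts: A=5, T=7, G=3, C=0 (length 15).
Tm = 2·(5+7) + 4·(3+0) = 2·12 + 4·3 = 24 + 12 = 36°C.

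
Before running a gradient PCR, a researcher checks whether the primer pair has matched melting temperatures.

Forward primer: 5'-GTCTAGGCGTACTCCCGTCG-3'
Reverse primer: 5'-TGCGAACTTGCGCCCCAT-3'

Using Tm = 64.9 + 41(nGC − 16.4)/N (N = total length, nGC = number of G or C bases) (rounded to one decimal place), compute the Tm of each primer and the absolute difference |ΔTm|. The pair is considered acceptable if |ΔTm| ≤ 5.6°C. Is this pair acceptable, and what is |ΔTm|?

|ΔTm| = 5.3°C; the pair is acceptable.

Forward: G+C = 13, N = 20 → Tm = 64.9 + 41·(13 − 16.4)/20 = 57.9°C.
Reverse: G+C = 11, N = 18 → Tm = 64.9 + 41·(11 − 16.4)/18 = 52.6°C.
|ΔTm| = |57.9 − 52.6| = 5.3°C, ≤ 5.6°C.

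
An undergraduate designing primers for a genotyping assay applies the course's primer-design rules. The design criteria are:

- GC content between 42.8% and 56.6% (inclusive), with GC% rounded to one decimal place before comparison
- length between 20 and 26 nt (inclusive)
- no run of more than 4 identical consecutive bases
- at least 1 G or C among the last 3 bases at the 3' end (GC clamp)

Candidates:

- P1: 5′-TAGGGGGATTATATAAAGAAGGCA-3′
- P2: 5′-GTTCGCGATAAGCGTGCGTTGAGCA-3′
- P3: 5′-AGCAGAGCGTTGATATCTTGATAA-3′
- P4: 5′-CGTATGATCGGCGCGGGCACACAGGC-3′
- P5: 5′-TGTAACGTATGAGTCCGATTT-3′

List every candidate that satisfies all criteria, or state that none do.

P1 (24 nt, A=10 T=5 G=8 C=1): GC 9/24 = 37.5%, outside 42.8–56.6% ✗; length 24 ✓; longest run = 5, exceeds 4 ✗; 3' end GCA has 2 G/C ✓ — fails.
P2 (25 nt, A=5 T=6 G=9 C=5): GC 14/25 = 56.0% ✓; length 25 ✓; longest run = 2 ✓; 3' end GCA has 2 G/C ✓ — passes.
P3 (24 nt, A=8 T=7 G=6 C=3): GC 9/24 = 37.5%, outside 42.8–56.6% ✗; length 24 ✓; longest run = 2 ✓; 3' end TAA has 0 G/C, need ≥1 ✗ — fails.
P4 (26 nt, A=5 T=3 G=10 C=8): GC 18/26 = 69.2%, outside 42.8–56.6% ✗; length 26 ✓; longest run = 3 ✓; 3' end GGC has 3 G/C ✓ — fails.
P5 (21 nt, A=5 T=8 G=5 C=3): GC 8/21 = 38.1%, outside 42.8–56.6% ✗; length 21 ✓; longest run = 3 ✓; 3' end TTT has 0 G/C, need ≥1 ✗ — fails.

P2 only.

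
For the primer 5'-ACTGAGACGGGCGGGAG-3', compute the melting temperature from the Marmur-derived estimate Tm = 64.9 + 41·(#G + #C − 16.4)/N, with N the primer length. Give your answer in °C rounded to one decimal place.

Base counts: A=4, T=1, G=9, C=3; G+C = 12, N = 17.
Tm = 64.9 + 41·(12 − 16.4)/17 = 64.9 + -180.40/17 = 54.3°C.

54.3°C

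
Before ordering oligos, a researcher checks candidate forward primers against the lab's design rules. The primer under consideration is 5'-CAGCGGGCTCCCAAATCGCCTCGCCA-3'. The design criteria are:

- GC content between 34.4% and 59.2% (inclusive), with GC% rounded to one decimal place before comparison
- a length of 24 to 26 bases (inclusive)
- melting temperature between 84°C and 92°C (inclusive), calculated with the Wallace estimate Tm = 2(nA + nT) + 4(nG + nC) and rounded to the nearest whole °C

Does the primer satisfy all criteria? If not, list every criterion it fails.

Base counts: A=5, T=3, G=6, C=12 (length 26).
GC content: GC 18/26 = 69.2%, outside 34.4–59.2% ✗
length: length 26 ✓
Tm: Tm = 2·8 + 4·18 = 88°C ✓

Fails: GC content.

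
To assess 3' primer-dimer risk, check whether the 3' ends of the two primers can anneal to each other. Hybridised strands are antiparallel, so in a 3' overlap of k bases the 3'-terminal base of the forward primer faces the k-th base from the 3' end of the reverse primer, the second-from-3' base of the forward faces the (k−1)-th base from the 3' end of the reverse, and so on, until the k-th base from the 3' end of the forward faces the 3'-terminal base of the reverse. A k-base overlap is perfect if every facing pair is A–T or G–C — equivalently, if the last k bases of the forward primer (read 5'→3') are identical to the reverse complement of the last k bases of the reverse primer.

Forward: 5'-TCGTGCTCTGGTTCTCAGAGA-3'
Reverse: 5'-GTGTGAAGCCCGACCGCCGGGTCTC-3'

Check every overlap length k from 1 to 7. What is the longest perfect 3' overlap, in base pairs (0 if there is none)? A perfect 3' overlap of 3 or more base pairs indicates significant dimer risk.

Last 7 bases (5'→3') — forward …TCAGAGA, reverse …GGGTCTC.
Reverse complement of the reverse primer's last 7 bases: GAGACCC; its first k bases are the reverse complement of the reverse primer's last k bases, so a perfect k-base overlap needs the forward primer's last k bases to equal them.
Comparing (forward last k vs required): k=1: A vs G ✗; k=2: GA vs GA ✓; k=3: AGA vs GAG ✗; k=4: GAGA vs GAGA ✓; k=5: AGAGA vs GAGAC ✗; k=6: CAGAGA vs GAGACC ✗; k=7: TCAGAGA vs GAGACCC ✗.
Perfect overlaps at k = 2, 4; the largest is 4.

Longest perfect overlap: 4 complementary base pairs; significant dimer risk (threshold 3).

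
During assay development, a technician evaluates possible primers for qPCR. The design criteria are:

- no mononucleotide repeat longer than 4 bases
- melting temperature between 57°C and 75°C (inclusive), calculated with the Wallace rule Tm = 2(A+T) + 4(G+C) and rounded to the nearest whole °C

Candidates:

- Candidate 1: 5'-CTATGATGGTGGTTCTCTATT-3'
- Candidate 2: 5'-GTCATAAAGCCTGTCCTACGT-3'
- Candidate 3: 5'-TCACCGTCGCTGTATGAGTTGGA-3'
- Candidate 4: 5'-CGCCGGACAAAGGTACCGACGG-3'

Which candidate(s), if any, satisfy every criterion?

Candidate 1, Candidate 2, Candidate 3 and Candidate 4.

Candidate 1 (21 nt, A=3 T=10 G=5 C=3): longest run = 2 ✓; Tm = 2·13 + 4·8 = 58°C ✓ — passes.
Candidate 2 (21 nt, A=5 T=6 G=4 C=6): longest run = 3 ✓; Tm = 2·11 + 4·10 = 62°C ✓ — passes.
Candidate 3 (23 nt, A=4 T=7 G=7 C=5): longest run = 2 ✓; Tm = 2·11 + 4·12 = 70°C ✓ — passes.
Candidate 4 (22 nt, A=6 T=1 G=8 C=7): longest run = 3 ✓; Tm = 2·7 + 4·15 = 74°C ✓ — passes.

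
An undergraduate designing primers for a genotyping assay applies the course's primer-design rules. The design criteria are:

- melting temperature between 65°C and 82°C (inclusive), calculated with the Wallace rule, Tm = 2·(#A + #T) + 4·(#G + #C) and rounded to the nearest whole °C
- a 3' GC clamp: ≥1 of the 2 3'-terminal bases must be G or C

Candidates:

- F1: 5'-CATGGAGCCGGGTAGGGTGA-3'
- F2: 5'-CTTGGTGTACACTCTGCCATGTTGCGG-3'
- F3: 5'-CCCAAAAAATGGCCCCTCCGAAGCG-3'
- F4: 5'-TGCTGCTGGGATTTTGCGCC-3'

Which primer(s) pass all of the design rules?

F1 and F3.

F1 (20 nt, A=4 T=3 G=10 C=3): Tm = 2·7 + 4·13 = 66°C ✓; 3' end GA has 1 G/C ✓ — passes.
F2 (27 nt, A=3 T=9 G=8 C=7): Tm = 2·12 + 4·15 = 84°C, outside 65–82°C ✗; 3' end GG has 2 G/C ✓ — fails.
F3 (25 nt, A=8 T=2 G=5 C=10): Tm = 2·10 + 4·15 = 80°C ✓; 3' end CG has 2 G/C ✓ — passes.
F4 (20 nt, A=1 T=7 G=7 C=5): Tm = 2·8 + 4·12 = 64°C, outside 65–82°C ✗; 3' end CC has 2 G/C ✓ — fails.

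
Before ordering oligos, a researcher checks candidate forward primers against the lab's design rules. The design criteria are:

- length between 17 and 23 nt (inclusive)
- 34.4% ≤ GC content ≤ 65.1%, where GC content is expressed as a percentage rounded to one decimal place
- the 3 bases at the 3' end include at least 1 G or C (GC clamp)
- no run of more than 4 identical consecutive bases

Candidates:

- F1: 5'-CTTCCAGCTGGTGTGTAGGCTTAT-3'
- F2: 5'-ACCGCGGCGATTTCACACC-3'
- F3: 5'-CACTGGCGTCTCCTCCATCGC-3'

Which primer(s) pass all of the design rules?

F2 only.

F1 (24 nt, A=3 T=9 G=7 C=5): length 24, outside 17–23 ✗; GC 12/24 = 50.0% ✓; 3' end TAT has 0 G/C, need ≥1 ✗; longest run = 2 ✓ — fails.
F2 (19 nt, A=4 T=3 G=4 C=8): length 19 ✓; GC 12/19 = 63.2% ✓; 3' end ACC has 2 G/C ✓; longest run = 3 ✓ — passes.
F3 (21 nt, A=2 T=5 G=4 C=10): length 21 ✓; GC 14/21 = 66.7%, outside 34.4–65.1% ✗; 3' end CGC has 3 G/C ✓; longest run = 2 ✓ — fails.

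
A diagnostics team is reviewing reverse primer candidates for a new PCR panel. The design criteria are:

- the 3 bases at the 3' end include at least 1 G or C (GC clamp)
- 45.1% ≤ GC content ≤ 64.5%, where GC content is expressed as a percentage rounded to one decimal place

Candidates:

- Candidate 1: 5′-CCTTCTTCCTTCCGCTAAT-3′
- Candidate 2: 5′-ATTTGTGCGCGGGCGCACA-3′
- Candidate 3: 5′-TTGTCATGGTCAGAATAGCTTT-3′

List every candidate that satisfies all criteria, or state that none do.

Candidate 1 (19 nt, A=2 T=8 G=1 C=8): 3' end AAT has 0 G/C, need ≥1 ✗; GC 9/19 = 47.4% ✓ — fails.
Candidate 2 (19 nt, A=3 T=4 G=7 C=5): 3' end ACA has 1 G/C ✓; GC 12/19 = 63.2% ✓ — passes.
Candidate 3 (22 nt, A=5 T=9 G=5 C=3): 3' end TTT has 0 G/C, need ≥1 ✗; GC 8/22 = 36.4%, outside 45.1–64.5% ✗ — fails.

Candidate 2 only.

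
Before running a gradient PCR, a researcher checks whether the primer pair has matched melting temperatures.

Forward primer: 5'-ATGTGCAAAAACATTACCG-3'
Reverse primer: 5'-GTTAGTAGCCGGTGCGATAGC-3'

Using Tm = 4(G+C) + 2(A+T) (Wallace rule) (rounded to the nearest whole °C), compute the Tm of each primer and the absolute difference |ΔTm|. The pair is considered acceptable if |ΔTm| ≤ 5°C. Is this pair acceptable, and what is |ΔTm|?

Forward: A=8 T=4 G=3 C=4 → Tm = 2·12 + 4·7 = 52°C.
Reverse: A=4 T=5 G=8 C=4 → Tm = 2·9 + 4·12 = 66°C.
|ΔTm| = |52 − 66| = 14°C, > 5°C.

|ΔTm| = 14°C; the pair is not acceptable.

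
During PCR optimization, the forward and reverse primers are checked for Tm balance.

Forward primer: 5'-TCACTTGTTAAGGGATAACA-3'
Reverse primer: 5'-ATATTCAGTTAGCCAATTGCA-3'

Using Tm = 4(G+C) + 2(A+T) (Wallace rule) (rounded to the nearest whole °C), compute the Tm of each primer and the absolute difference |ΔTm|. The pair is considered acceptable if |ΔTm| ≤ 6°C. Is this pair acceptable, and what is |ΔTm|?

Forward: A=7 T=6 G=4 C=3 → Tm = 2·13 + 4·7 = 54°C.
Reverse: A=7 T=7 G=3 C=4 → Tm = 2·14 + 4·7 = 56°C.
|ΔTm| = |54 − 56| = 2°C, ≤ 6°C.

|ΔTm| = 2°C; the pair is acceptable.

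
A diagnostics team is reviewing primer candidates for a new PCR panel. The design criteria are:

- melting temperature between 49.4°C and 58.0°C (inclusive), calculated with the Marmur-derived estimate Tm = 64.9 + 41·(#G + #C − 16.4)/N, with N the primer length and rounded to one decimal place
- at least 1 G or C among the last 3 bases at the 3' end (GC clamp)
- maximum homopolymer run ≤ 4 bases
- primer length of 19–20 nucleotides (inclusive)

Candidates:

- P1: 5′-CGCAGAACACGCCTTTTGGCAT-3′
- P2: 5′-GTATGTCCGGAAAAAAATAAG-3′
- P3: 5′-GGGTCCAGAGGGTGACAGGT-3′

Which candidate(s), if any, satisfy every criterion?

P1 (22 nt, A=5 T=5 G=5 C=7): Tm = 64.9 + 41·(12 − 16.4)/22 = 56.7°C ✓; 3' end CAT has 1 G/C ✓; longest run = 4 ✓; length 22, outside 19–20 ✗ — fails.
P2 (21 nt, A=10 T=4 G=5 C=2): Tm = 64.9 + 41·(7 − 16.4)/21 = 46.5°C, outside 49.4–58.0°C ✗; 3' end AAG has 1 G/C ✓; longest run = 7, exceeds 4 ✗; length 21, outside 19–20 ✗ — fails.
P3 (20 nt, A=4 T=3 G=10 C=3): Tm = 64.9 + 41·(13 − 16.4)/20 = 57.9°C ✓; 3' end GGT has 2 G/C ✓; longest run = 3 ✓; length 20 ✓ — passes.

P3 only.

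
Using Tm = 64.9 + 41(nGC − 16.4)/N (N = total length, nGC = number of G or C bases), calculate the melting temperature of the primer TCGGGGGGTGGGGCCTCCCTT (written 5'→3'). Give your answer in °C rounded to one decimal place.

Base counts: A=0, T=5, G=10, C=6; G+C = 16, N = 21.
Tm = 64.9 + 41·(16 − 16.4)/21 = 64.9 + -16.40/21 = 64.1°C.

64.1°C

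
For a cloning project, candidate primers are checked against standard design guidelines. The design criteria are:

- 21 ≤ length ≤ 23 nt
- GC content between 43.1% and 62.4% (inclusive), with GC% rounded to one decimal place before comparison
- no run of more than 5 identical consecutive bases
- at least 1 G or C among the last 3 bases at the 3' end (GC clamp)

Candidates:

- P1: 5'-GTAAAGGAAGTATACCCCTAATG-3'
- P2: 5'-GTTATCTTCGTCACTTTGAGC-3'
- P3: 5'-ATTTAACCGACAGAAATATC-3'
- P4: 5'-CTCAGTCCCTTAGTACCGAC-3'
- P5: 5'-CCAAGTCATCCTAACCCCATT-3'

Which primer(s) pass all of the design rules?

P1 (23 nt, A=9 T=5 G=5 C=4): length 23 ✓; GC 9/23 = 39.1%, outside 43.1–62.4% ✗; longest run = 4 ✓; 3' end ATG has 1 G/C ✓ — fails.
P2 (21 nt, A=3 T=9 G=4 C=5): length 21 ✓; GC 9/21 = 42.9%, outside 43.1–62.4% ✗; longest run = 3 ✓; 3' end AGC has 2 G/C ✓ — fails.
P3 (20 nt, A=9 T=5 G=2 C=4): length 20, outside 21–23 ✗; GC 6/20 = 30.0%, outside 43.1–62.4% ✗; longest run = 3 ✓; 3' end ATC has 1 G/C ✓ — fails.
P4 (20 nt, A=4 T=5 G=3 C=8): length 20, outside 21–23 ✗; GC 11/20 = 55.0% ✓; longest run = 3 ✓; 3' end GAC has 2 G/C ✓ — fails.
P5 (21 nt, A=6 T=5 G=1 C=9): length 21 ✓; GC 10/21 = 47.6% ✓; longest run = 4 ✓; 3' end ATT has 0 G/C, need ≥1 ✗ — fails.

None of the candidates satisfy all criteria.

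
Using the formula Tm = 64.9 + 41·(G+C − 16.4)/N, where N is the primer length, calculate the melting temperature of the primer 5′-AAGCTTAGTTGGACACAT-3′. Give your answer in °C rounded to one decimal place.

Base counts: A=6, T=5, G=4, C=3; G+C = 7, N = 18.
Tm = 64.9 + 41·(7 − 16.4)/18 = 64.9 + -385.40/18 = 43.5°C.

43.5°C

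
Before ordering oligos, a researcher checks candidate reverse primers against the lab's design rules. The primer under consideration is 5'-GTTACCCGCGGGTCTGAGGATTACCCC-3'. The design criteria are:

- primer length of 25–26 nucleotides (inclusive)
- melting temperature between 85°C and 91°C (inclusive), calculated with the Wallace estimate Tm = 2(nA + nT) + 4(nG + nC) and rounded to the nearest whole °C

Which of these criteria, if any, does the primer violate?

Base counts: A=4, T=6, G=8, C=9 (length 27).
length: length 27, outside 25–26 ✗
Tm: Tm = 2·10 + 4·17 = 88°C ✓

Fails: length.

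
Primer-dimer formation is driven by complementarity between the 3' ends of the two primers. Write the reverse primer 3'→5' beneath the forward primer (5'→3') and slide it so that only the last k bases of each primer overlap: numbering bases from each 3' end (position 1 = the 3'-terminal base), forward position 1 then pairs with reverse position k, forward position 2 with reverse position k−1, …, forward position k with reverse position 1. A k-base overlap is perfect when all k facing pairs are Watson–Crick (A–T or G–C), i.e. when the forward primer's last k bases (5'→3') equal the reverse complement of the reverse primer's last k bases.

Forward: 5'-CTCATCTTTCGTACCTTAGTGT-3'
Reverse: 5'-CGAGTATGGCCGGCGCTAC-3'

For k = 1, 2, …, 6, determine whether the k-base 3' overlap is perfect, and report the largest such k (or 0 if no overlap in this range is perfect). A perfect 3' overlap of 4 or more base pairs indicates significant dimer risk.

Longest perfect overlap: 2 complementary base pairs; below the dimer-risk threshold (threshold 4).

Last 6 bases (5'→3') — forward …TAGTGT, reverse …CGCTAC.
Reverse complement of the reverse primer's last 6 bases: GTAGCG; its first k bases are the reverse complement of the reverse primer's last k bases, so a perfect k-base overlap needs the forward primer's last k bases to equal them.
Comparing (forward last k vs required): k=1: T vs G ✗; k=2: GT vs GT ✓; k=3: TGT vs GTA ✗; k=4: GTGT vs GTAG ✗; k=5: AGTGT vs GTAGC ✗; k=6: TAGTGT vs GTAGCG ✗.
Only k = 2 is perfect, so the longest perfect 3' overlap is 2.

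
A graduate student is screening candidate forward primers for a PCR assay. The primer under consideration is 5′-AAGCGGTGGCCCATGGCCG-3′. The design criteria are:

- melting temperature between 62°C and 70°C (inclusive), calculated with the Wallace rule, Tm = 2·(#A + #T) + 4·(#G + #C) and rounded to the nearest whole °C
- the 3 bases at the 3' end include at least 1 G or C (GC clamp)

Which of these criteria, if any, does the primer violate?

Base counts: A=3, T=2, G=8, C=6 (length 19).
Tm: Tm = 2·5 + 4·14 = 66°C ✓
GC clamp: 3' end CCG has 3 G/C ✓

Meets all criteria.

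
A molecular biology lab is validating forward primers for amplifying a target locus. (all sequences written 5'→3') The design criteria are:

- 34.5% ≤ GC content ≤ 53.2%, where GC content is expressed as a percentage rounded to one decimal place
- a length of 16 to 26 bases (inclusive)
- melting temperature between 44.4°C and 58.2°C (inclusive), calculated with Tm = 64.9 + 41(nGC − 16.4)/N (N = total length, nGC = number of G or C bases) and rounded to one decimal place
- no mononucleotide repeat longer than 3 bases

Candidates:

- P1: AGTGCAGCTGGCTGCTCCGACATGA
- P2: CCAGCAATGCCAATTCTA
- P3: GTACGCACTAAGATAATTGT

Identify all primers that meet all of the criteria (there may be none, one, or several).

P1 (25 nt, A=5 T=5 G=8 C=7): GC 15/25 = 60.0%, outside 34.5–53.2% ✗; length 25 ✓; Tm = 64.9 + 41·(15 − 16.4)/25 = 62.6°C, outside 44.4–58.2°C ✗; longest run = 2 ✓ — fails.
P2 (18 nt, A=6 T=4 G=2 C=6): GC 8/18 = 44.4% ✓; length 18 ✓; Tm = 64.9 + 41·(8 − 16.4)/18 = 45.8°C ✓; longest run = 2 ✓ — passes.
P3 (20 nt, A=7 T=6 G=4 C=3): GC 7/20 = 35.0% ✓; length 20 ✓; Tm = 64.9 + 41·(7 − 16.4)/20 = 45.6°C ✓; longest run = 2 ✓ — passes.

P2 and P3.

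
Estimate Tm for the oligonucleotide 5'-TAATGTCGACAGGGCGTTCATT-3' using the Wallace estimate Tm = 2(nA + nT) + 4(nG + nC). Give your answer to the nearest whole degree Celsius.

64°C

Base counts: A=5, T=7, G=6, C=4 (length 22).
Tm = 2·(5+7) + 4·(6+4) = 2·12 + 4·10 = 24 + 40 = 64°C.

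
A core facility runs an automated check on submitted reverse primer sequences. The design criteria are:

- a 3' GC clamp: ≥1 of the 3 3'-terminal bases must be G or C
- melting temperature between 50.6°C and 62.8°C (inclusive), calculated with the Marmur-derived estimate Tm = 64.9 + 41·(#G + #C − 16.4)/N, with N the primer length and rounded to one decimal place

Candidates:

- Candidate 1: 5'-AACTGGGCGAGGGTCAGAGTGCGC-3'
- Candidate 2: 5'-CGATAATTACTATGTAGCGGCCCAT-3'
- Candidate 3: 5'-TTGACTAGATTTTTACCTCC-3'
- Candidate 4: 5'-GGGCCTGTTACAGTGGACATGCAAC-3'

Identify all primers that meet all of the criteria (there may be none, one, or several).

Candidate 1 (24 nt, A=5 T=3 G=11 C=5): 3' end CGC has 3 G/C ✓; Tm = 64.9 + 41·(16 − 16.4)/24 = 64.2°C, outside 50.6–62.8°C ✗ — fails.
Candidate 2 (25 nt, A=7 T=7 G=5 C=6): 3' end CAT has 1 G/C ✓; Tm = 64.9 + 41·(11 − 16.4)/25 = 56.0°C ✓ — passes.
Candidate 3 (20 nt, A=4 T=9 G=2 C=5): 3' end TCC has 2 G/C ✓; Tm = 64.9 + 41·(7 − 16.4)/20 = 45.6°C, outside 50.6–62.8°C ✗ — fails.
Candidate 4 (25 nt, A=6 T=5 G=8 C=6): 3' end AAC has 1 G/C ✓; Tm = 64.9 + 41·(14 − 16.4)/25 = 61.0°C ✓ — passes.

Candidate 2 and Candidate 4.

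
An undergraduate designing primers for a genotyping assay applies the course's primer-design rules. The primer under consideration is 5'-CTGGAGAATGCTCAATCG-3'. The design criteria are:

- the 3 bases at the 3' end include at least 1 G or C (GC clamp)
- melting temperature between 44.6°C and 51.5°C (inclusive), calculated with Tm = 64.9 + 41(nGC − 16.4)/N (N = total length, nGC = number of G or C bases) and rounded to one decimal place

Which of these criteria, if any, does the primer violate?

Base counts: A=5, T=4, G=5, C=4 (length 18).
GC clamp: 3' end TCG has 2 G/C ✓
Tm: Tm = 64.9 + 41·(9 − 16.4)/18 = 48.0°C ✓

Meets all criteria.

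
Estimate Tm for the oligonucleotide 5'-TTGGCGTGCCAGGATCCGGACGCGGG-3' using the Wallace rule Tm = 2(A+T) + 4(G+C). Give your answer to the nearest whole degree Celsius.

90°C

Base counts: A=3, T=4, G=12, C=7 (length 26).
Tm = 2·(3+4) + 4·(12+7) = 2·7 + 4·19 = 14 + 76 = 90°C.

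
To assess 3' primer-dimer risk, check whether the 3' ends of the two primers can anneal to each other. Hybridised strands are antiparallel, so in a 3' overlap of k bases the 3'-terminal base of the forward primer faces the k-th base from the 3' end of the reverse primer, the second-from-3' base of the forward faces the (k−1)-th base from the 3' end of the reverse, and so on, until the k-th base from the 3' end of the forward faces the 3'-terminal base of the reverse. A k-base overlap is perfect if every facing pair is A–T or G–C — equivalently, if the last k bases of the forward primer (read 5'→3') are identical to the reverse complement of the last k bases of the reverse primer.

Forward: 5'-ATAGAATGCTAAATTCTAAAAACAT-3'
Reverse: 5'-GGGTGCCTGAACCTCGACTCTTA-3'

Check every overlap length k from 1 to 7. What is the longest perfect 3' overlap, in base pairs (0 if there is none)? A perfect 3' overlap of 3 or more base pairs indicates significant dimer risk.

Last 7 bases (5'→3') — forward …AAAACAT, reverse …ACTCTTA.
Reverse complement of the reverse primer's last 7 bases: TAAGAGT; its first k bases are the reverse complement of the reverse primer's last k bases, so a perfect k-base overlap needs the forward primer's last k bases to equal them.
Comparing (forward last k vs required): k=1: T vs T ✓; k=2: AT vs TA ✗; k=3: CAT vs TAA ✗; k=4: ACAT vs TAAG ✗; k=5: AACAT vs TAAGA ✗; k=6: AAACAT vs TAAGAG ✗; k=7: AAAACAT vs TAAGAGT ✗.
Only k = 1 is perfect, so the longest perfect 3' overlap is 1.

Longest perfect overlap: 1 complementary base pair; below the dimer-risk threshold (threshold 3).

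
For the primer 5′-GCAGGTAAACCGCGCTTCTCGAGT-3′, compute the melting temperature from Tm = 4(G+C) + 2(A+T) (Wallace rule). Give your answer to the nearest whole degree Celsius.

Base counts: A=5, T=5, G=7, C=7 (length 24).
Tm = 2·(5+5) + 4·(7+7) = 2·10 + 4·14 = 20 + 56 = 76°C.

76°C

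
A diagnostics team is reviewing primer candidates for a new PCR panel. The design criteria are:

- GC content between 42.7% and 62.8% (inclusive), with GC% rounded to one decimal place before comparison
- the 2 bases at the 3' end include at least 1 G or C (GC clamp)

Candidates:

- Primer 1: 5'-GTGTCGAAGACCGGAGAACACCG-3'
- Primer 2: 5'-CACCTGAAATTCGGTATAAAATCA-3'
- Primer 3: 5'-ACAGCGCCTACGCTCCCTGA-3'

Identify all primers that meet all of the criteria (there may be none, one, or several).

Primer 1 (23 nt, A=7 T=2 G=8 C=6): GC 14/23 = 60.9% ✓; 3' end CG has 2 G/C ✓ — passes.
Primer 2 (24 nt, A=10 T=6 G=3 C=5): GC 8/24 = 33.3%, outside 42.7–62.8% ✗; 3' end CA has 1 G/C ✓ — fails.
Primer 3 (20 nt, A=4 T=3 G=4 C=9): GC 13/20 = 65.0%, outside 42.7–62.8% ✗; 3' end GA has 1 G/C ✓ — fails.

Primer 1 only.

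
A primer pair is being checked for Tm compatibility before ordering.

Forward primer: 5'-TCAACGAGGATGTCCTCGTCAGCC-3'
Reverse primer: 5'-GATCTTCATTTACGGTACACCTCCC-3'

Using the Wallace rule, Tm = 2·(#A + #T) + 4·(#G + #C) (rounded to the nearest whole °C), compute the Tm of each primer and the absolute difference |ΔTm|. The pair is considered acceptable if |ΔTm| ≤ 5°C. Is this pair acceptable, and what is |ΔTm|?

Forward: A=5 T=5 G=6 C=8 → Tm = 2·10 + 4·14 = 76°C.
Reverse: A=5 T=8 G=3 C=9 → Tm = 2·13 + 4·12 = 74°C.
|ΔTm| = |76 − 74| = 2°C, ≤ 5°C.

|ΔTm| = 2°C; the pair is acceptable.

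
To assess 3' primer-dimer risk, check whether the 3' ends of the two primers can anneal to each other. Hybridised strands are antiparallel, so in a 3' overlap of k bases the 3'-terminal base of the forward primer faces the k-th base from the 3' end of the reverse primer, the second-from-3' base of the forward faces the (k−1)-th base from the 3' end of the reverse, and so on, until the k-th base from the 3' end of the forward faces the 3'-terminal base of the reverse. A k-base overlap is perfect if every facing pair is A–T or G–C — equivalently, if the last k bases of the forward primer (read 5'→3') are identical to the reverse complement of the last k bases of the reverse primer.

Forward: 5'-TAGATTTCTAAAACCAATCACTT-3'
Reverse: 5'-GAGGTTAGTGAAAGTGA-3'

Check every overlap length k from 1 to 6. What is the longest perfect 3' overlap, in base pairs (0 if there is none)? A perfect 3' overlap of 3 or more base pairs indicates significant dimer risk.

Last 6 bases (5'→3') — forward …TCACTT, reverse …AAGTGA.
Reverse complement of the reverse primer's last 6 bases: TCACTT; its first k bases are the reverse complement of the reverse primer's last k bases, so a perfect k-base overlap needs the forward primer's last k bases to equal them.
Comparing (forward last k vs required): k=1: T vs T ✓; k=2: TT vs TC ✗; k=3: CTT vs TCA ✗; k=4: ACTT vs TCAC ✗; k=5: CACTT vs TCACT ✗; k=6: TCACTT vs TCACTT ✓.
Perfect overlaps at k = 1, 6; the largest is 6.

Longest perfect overlap: 6 complementary base pairs; significant dimer risk (threshold 3).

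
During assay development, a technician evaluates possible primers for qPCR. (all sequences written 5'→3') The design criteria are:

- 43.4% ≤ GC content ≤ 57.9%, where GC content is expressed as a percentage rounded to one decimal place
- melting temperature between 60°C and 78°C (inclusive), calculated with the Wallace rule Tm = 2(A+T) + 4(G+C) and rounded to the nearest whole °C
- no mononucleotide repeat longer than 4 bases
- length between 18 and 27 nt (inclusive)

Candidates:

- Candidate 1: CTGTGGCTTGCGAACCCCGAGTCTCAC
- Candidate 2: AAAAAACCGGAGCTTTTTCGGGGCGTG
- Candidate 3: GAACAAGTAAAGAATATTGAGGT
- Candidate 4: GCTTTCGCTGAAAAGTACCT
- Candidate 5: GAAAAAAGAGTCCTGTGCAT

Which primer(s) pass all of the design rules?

None of the candidates satisfy all criteria.

Candidate 1 (27 nt, A=4 T=6 G=7 C=10): GC 17/27 = 63.0%, outside 43.4–57.9% ✗; Tm = 2·10 + 4·17 = 88°C, outside 60–78°C ✗; longest run = 4 ✓; length 27 ✓ — fails.
Candidate 2 (27 nt, A=7 T=6 G=9 C=5): GC 14/27 = 51.9% ✓; Tm = 2·13 + 4·14 = 82°C, outside 60–78°C ✗; longest run = 6, exceeds 4 ✗; length 27 ✓ — fails.
Candidate 3 (23 nt, A=11 T=5 G=6 C=1): GC 7/23 = 30.4%, outside 43.4–57.9% ✗; Tm = 2·16 + 4·7 = 60°C ✓; longest run = 3 ✓; length 23 ✓ — fails.
Candidate 4 (20 nt, A=5 T=6 G=4 C=5): GC 9/20 = 45.0% ✓; Tm = 2·11 + 4·9 = 58°C, outside 60–78°C ✗; longest run = 4 ✓; length 20 ✓ — fails.
Candidate 5 (20 nt, A=8 T=4 G=5 C=3): GC 8/20 = 40.0%, outside 43.4–57.9% ✗; Tm = 2·12 + 4·8 = 56°C, outside 60–78°C ✗; longest run = 6, exceeds 4 ✗; length 20 ✓ — fails.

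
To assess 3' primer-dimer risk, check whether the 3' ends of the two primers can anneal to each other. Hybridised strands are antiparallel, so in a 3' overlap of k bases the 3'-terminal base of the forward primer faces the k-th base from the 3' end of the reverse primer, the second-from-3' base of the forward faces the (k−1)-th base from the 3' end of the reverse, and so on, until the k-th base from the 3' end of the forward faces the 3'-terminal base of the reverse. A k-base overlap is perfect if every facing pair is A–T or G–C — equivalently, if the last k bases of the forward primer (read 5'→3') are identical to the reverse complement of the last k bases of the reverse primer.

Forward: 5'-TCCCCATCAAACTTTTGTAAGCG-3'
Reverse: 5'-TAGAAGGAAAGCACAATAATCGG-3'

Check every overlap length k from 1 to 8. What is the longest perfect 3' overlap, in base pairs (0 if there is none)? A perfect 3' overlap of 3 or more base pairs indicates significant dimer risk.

Last 8 bases (5'→3') — forward …TGTAAGCG, reverse …ATAATCGG.
Reverse complement of the reverse primer's last 8 bases: CCGATTAT; its first k bases are the reverse complement of the reverse primer's last k bases, so a perfect k-base overlap needs the forward primer's last k bases to equal them.
Comparing (forward last k vs required): k=1: G vs C ✗; k=2: CG vs CC ✗; k=3: GCG vs CCG ✗; k=4: AGCG vs CCGA ✗; k=5: AAGCG vs CCGAT ✗; k=6: TAAGCG vs CCGATT ✗; k=7: GTAAGCG vs CCGATTA ✗; k=8: TGTAAGCG vs CCGATTAT ✗.
No overlap length from 1 to 8 is perfect, so the longest perfect 3' overlap is 0.

Longest perfect overlap: 0 complementary base pairs; below the dimer-risk threshold (threshold 3).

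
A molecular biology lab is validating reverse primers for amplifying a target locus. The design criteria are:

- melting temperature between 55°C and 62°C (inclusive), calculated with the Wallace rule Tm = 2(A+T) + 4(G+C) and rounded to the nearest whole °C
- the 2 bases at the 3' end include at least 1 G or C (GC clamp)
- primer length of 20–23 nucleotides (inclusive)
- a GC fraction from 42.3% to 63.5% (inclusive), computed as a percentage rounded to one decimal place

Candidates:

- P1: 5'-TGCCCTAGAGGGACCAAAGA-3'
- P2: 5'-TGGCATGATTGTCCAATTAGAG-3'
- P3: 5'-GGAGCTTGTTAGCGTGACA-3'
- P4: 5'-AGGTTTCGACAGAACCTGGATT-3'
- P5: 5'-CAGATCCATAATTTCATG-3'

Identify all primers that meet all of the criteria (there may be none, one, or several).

P1 (20 nt, A=7 T=2 G=6 C=5): Tm = 2·9 + 4·11 = 62°C ✓; 3' end GA has 1 G/C ✓; length 20 ✓; GC 11/20 = 55.0% ✓ — passes.
P2 (22 nt, A=6 T=7 G=6 C=3): Tm = 2·13 + 4·9 = 62°C ✓; 3' end AG has 1 G/C ✓; length 22 ✓; GC 9/22 = 40.9%, outside 42.3–63.5% ✗ — fails.
P3 (19 nt, A=4 T=5 G=7 C=3): Tm = 2·9 + 4·10 = 58°C ✓; 3' end CA has 1 G/C ✓; length 19, outside 20–23 ✗; GC 10/19 = 52.6% ✓ — fails.
P4 (22 nt, A=6 T=6 G=6 C=4): Tm = 2·12 + 4·10 = 64°C, outside 55–62°C ✗; 3' end TT has 0 G/C, need ≥1 ✗; length 22 ✓; GC 10/22 = 45.5% ✓ — fails.
P5 (18 nt, A=6 T=6 G=2 C=4): Tm = 2·12 + 4·6 = 48°C, outside 55–62°C ✗; 3' end TG has 1 G/C ✓; length 18, outside 20–23 ✗; GC 6/18 = 33.3%, outside 42.3–63.5% ✗ — fails.

P1 only.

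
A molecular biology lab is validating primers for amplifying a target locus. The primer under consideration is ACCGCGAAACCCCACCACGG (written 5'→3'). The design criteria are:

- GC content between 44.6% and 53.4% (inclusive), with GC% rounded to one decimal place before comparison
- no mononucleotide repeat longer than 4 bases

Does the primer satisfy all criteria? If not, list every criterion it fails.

Fails: GC content.

Base counts: A=6, T=0, G=4, C=10 (length 20).
GC content: GC 14/20 = 70.0%, outside 44.6–53.4% ✗
homopolymer run: longest run = 4 ✓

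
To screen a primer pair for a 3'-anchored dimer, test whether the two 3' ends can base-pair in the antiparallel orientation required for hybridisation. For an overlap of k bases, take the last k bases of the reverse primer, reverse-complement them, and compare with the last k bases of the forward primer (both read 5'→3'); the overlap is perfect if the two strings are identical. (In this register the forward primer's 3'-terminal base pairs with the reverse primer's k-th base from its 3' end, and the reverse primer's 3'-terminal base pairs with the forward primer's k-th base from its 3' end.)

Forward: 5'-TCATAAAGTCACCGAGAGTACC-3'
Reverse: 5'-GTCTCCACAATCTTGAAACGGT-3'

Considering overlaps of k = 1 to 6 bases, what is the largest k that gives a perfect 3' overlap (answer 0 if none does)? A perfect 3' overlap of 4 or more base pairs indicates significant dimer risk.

Last 6 bases (5'→3') — forward …AGTACC, reverse …AACGGT.
Reverse complement of the reverse primer's last 6 bases: ACCGTT; its first k bases are the reverse complement of the reverse primer's last k bases, so a perfect k-base overlap needs the forward primer's last k bases to equal them.
Comparing (forward last k vs required): k=1: C vs A ✗; k=2: CC vs AC ✗; k=3: ACC vs ACC ✓; k=4: TACC vs ACCG ✗; k=5: GTACC vs ACCGT ✗; k=6: AGTACC vs ACCGTT ✗.
Only k = 3 is perfect, so the longest perfect 3' overlap is 3.

Longest perfect overlap: 3 complementary base pairs; below the dimer-risk threshold (threshold 4).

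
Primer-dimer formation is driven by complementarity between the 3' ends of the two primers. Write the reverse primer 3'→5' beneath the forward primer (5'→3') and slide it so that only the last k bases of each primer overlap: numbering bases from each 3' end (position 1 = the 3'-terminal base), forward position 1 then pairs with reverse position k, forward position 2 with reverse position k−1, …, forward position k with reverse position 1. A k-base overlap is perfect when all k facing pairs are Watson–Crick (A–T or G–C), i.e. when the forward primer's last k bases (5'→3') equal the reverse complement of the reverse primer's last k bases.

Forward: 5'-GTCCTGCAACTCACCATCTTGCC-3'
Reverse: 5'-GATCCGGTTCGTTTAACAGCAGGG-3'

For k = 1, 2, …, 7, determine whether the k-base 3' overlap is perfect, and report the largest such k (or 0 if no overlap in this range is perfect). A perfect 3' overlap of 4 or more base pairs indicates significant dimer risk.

Longest perfect overlap: 2 complementary base pairs; below the dimer-risk threshold (threshold 4).

Last 7 bases (5'→3') — forward …TCTTGCC, reverse …AGCAGGG.
Reverse complement of the reverse primer's last 7 bases: CCCTGCT; its first k bases are the reverse complement of the reverse primer's last k bases, so a perfect k-base overlap needs the forward primer's last k bases to equal them.
Comparing (forward last k vs required): k=1: C vs C ✓; k=2: CC vs CC ✓; k=3: GCC vs CCC ✗; k=4: TGCC vs CCCT ✗; k=5: TTGCC vs CCCTG ✗; k=6: CTTGCC vs CCCTGC ✗; k=7: TCTTGCC vs CCCTGCT ✗.
Perfect overlaps at k = 1, 2; the largest is 2.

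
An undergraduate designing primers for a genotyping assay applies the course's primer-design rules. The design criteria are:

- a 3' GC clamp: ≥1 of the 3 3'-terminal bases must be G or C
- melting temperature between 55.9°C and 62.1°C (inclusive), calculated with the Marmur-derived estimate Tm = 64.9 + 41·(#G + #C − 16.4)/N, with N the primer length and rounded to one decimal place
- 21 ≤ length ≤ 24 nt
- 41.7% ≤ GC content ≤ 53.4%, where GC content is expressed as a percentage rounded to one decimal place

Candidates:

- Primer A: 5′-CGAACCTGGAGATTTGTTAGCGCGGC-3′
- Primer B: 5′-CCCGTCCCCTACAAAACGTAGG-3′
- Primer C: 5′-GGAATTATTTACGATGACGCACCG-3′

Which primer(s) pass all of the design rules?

None of the candidates satisfy all criteria.

Primer A (26 nt, A=5 T=6 G=9 C=6): 3' end GGC has 3 G/C ✓; Tm = 64.9 + 41·(15 − 16.4)/26 = 62.7°C, outside 55.9–62.1°C ✗; length 26, outside 21–24 ✗; GC 15/26 = 57.7%, outside 41.7–53.4% ✗ — fails.
Primer B (22 nt, A=6 T=3 G=4 C=9): 3' end AGG has 2 G/C ✓; Tm = 64.9 + 41·(13 − 16.4)/22 = 58.6°C ✓; length 22 ✓; GC 13/22 = 59.1%, outside 41.7–53.4% ✗ — fails.
Primer C (24 nt, A=7 T=6 G=6 C=5): 3' end CCG has 3 G/C ✓; Tm = 64.9 + 41·(11 − 16.4)/24 = 55.7°C, outside 55.9–62.1°C ✗; length 24 ✓; GC 11/24 = 45.8% ✓ — fails.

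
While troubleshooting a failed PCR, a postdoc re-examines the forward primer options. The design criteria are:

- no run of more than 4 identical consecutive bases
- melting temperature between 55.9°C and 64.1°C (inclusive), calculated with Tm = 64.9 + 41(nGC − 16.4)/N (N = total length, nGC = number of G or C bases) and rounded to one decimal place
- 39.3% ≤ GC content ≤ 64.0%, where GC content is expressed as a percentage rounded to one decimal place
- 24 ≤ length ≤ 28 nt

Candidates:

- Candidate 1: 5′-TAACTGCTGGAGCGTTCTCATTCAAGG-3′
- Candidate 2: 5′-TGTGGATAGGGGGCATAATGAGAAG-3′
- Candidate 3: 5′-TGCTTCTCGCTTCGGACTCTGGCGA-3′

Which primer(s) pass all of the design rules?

Candidate 1 and Candidate 3.

Candidate 1 (27 nt, A=6 T=8 G=7 C=6): longest run = 2 ✓; Tm = 64.9 + 41·(13 − 16.4)/27 = 59.7°C ✓; GC 13/27 = 48.1% ✓; length 27 ✓ — passes.
Candidate 2 (25 nt, A=8 T=5 G=11 C=1): longest run = 5, exceeds 4 ✗; Tm = 64.9 + 41·(12 − 16.4)/25 = 57.7°C ✓; GC 12/25 = 48.0% ✓; length 25 ✓ — fails.
Candidate 3 (25 nt, A=2 T=8 G=7 C=8): longest run = 2 ✓; Tm = 64.9 + 41·(15 − 16.4)/25 = 62.6°C ✓; GC 15/25 = 60.0% ✓; length 25 ✓ — passes.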